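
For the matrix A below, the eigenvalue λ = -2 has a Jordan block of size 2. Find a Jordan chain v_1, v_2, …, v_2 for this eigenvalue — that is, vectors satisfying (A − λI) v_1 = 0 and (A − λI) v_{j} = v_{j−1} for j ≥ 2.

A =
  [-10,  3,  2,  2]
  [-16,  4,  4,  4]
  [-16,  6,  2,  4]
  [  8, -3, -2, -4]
A Jordan chain for λ = -2 of length 2:
v_1 = (-8, -16, -16, 8)ᵀ
v_2 = (1, 0, 0, 0)ᵀ

Let N = A − (-2)·I. We want v_2 with N^2 v_2 = 0 but N^1 v_2 ≠ 0; then v_{j-1} := N · v_j for j = 2, …, 2.

Pick v_2 = (1, 0, 0, 0)ᵀ.
Then v_1 = N · v_2 = (-8, -16, -16, 8)ᵀ.

Sanity check: (A − (-2)·I) v_1 = (0, 0, 0, 0)ᵀ = 0. ✓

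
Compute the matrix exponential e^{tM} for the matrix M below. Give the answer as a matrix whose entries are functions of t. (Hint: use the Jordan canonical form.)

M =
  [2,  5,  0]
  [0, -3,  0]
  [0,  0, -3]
e^{tM} =
  [exp(2*t), exp(2*t) - exp(-3*t), 0]
  [0, exp(-3*t), 0]
  [0, 0, exp(-3*t)]

Strategy: write M = P · J · P⁻¹ where J is a Jordan canonical form, so e^{tM} = P · e^{tJ} · P⁻¹, and e^{tJ} can be computed block-by-block.

M has Jordan form
J =
  [-3,  0, 0]
  [ 0, -3, 0]
  [ 0,  0, 2]
(up to reordering of blocks).

Per-block formulas:
  For a 1×1 block at λ = 2: exp(t · [2]) = [e^(2t)].
  For a 1×1 block at λ = -3: exp(t · [-3]) = [e^(-3t)].

After assembling e^{tJ} and conjugating by P, we get:

e^{tM} =
  [exp(2*t), exp(2*t) - exp(-3*t), 0]
  [0, exp(-3*t), 0]
  [0, 0, exp(-3*t)]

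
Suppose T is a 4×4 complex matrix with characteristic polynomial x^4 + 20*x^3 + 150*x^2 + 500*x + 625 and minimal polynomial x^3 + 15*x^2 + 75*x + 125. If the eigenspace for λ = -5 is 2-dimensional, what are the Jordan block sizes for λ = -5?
Block sizes for λ = -5: [3, 1]

Step 1 — from the characteristic polynomial, algebraic multiplicity of λ = -5 is 4. From dim ker(T − (-5)·I) = 2, there are exactly 2 Jordan blocks for λ = -5.
Step 2 — from the minimal polynomial, the factor (x + 5)^3 tells us the largest block for λ = -5 has size 3.
Step 3 — with total size 4, 2 blocks, and largest block 3, the block sizes (in nonincreasing order) are [3, 1].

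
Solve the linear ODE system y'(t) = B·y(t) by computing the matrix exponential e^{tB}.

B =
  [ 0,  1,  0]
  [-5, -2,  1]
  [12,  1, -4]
e^{tB} =
  [-t^2*exp(-2*t)/2 + 2*t*exp(-2*t) + exp(-2*t), t^2*exp(-2*t) + t*exp(-2*t), t^2*exp(-2*t)/2]
  [t^2*exp(-2*t) - 5*t*exp(-2*t), -2*t^2*exp(-2*t) + exp(-2*t), -t^2*exp(-2*t) + t*exp(-2*t)]
  [-5*t^2*exp(-2*t)/2 + 12*t*exp(-2*t), 5*t^2*exp(-2*t) + t*exp(-2*t), 5*t^2*exp(-2*t)/2 - 2*t*exp(-2*t) + exp(-2*t)]

Strategy: write B = P · J · P⁻¹ where J is a Jordan canonical form, so e^{tB} = P · e^{tJ} · P⁻¹, and e^{tJ} can be computed block-by-block.

B has Jordan form
J =
  [-2,  1,  0]
  [ 0, -2,  1]
  [ 0,  0, -2]
(up to reordering of blocks).

Per-block formulas:
  For a 3×3 Jordan block J_3(-2): exp(t · J_3(-2)) = e^(-2t)·(I + t·N + (t^2/2)·N^2), where N is the 3×3 nilpotent shift.

After assembling e^{tJ} and conjugating by P, we get:

e^{tB} =
  [-t^2*exp(-2*t)/2 + 2*t*exp(-2*t) + exp(-2*t), t^2*exp(-2*t) + t*exp(-2*t), t^2*exp(-2*t)/2]
  [t^2*exp(-2*t) - 5*t*exp(-2*t), -2*t^2*exp(-2*t) + exp(-2*t), -t^2*exp(-2*t) + t*exp(-2*t)]
  [-5*t^2*exp(-2*t)/2 + 12*t*exp(-2*t), 5*t^2*exp(-2*t) + t*exp(-2*t), 5*t^2*exp(-2*t)/2 - 2*t*exp(-2*t) + exp(-2*t)]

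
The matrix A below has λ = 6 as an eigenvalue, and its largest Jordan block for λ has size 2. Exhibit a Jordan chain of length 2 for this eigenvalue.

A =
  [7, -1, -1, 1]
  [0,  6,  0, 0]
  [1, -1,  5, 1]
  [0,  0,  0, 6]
A Jordan chain for λ = 6 of length 2:
v_1 = (1, 0, 1, 0)ᵀ
v_2 = (1, 0, 0, 0)ᵀ

Let N = A − (6)·I. We want v_2 with N^2 v_2 = 0 but N^1 v_2 ≠ 0; then v_{j-1} := N · v_j for j = 2, …, 2.

Pick v_2 = (1, 0, 0, 0)ᵀ.
Then v_1 = N · v_2 = (1, 0, 1, 0)ᵀ.

Sanity check: (A − (6)·I) v_1 = (0, 0, 0, 0)ᵀ = 0. ✓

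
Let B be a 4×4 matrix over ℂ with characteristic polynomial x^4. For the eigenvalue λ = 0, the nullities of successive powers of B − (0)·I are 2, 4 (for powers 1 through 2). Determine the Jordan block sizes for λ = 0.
Block sizes for λ = 0: [2, 2]

From the dimensions of kernels of powers, the number of Jordan blocks of size at least j is d_j − d_{j−1} where d_j = dim ker(N^j) (with d_0 = 0). Computing the differences gives [2, 2].
The number of blocks of size exactly k is (#blocks of size ≥ k) − (#blocks of size ≥ k + 1), so the partition is: 2 block(s) of size 2.
In nonincreasing order the block sizes are [2, 2].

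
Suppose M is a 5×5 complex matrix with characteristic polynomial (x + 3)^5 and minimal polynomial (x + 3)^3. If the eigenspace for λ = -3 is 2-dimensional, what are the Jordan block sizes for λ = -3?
Block sizes for λ = -3: [3, 2]

Step 1 — from the characteristic polynomial, algebraic multiplicity of λ = -3 is 5. From dim ker(M − (-3)·I) = 2, there are exactly 2 Jordan blocks for λ = -3.
Step 2 — from the minimal polynomial, the factor (x + 3)^3 tells us the largest block for λ = -3 has size 3.
Step 3 — with total size 5, 2 blocks, and largest block 3, the block sizes (in nonincreasing order) are [3, 2].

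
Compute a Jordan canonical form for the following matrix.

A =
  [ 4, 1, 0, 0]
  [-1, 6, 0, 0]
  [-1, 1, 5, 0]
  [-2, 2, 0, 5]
J_2(5) ⊕ J_1(5) ⊕ J_1(5)

The characteristic polynomial is
  det(x·I − A) = x^4 - 20*x^3 + 150*x^2 - 500*x + 625 = (x - 5)^4

Eigenvalues and multiplicities (the geometric multiplicity of λ is n − rank(A − λI), which equals the number of Jordan blocks for λ):
  λ = 5: algebraic multiplicity = 4, geometric multiplicity = 3

Determining the block sizes for each eigenvalue:
  λ = 5: 3 blocks summing to 4 forces exactly one block of size 2 and the rest size 1 → block sizes [2, 1, 1]

Assembling the blocks gives a Jordan form
J =
  [5, 1, 0, 0]
  [0, 5, 0, 0]
  [0, 0, 5, 0]
  [0, 0, 0, 5]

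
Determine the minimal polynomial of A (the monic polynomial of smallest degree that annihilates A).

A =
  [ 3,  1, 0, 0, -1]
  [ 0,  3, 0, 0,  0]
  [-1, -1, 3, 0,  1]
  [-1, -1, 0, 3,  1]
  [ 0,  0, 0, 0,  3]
x^3 - 9*x^2 + 27*x - 27

The characteristic polynomial is χ_A(x) = (x - 3)^5, so the eigenvalues are known. The minimal polynomial is
  m_A(x) = Π_λ (x − λ)^{k_λ}
where k_λ is the size of the *largest* Jordan block for λ (equivalently, the smallest k with (A − λI)^k v = 0 for every generalised eigenvector v of λ).

  λ = 3: largest Jordan block has size 3, contributing (x − 3)^3

So m_A(x) = (x - 3)^3 = x^3 - 9*x^2 + 27*x - 27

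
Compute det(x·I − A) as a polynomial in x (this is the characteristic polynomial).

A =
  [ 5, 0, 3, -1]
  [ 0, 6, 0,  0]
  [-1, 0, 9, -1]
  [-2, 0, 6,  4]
x^4 - 24*x^3 + 216*x^2 - 864*x + 1296

Expanding det(x·I − A) (e.g. by cofactor expansion or by noting that A is similar to its Jordan form J, which has the same characteristic polynomial as A) gives
  χ_A(x) = x^4 - 24*x^3 + 216*x^2 - 864*x + 1296
which factors as (x - 6)^4. The eigenvalues (with algebraic multiplicities) are λ = 6 with multiplicity 4.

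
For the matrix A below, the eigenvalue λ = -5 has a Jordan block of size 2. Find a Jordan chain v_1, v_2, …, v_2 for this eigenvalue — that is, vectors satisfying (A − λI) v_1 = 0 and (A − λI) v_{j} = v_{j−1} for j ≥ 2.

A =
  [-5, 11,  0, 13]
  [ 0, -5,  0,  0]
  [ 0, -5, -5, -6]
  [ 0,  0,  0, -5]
A Jordan chain for λ = -5 of length 2:
v_1 = (11, 0, -5, 0)ᵀ
v_2 = (0, 1, 0, 0)ᵀ

Let N = A − (-5)·I. We want v_2 with N^2 v_2 = 0 but N^1 v_2 ≠ 0; then v_{j-1} := N · v_j for j = 2, …, 2.

Pick v_2 = (0, 1, 0, 0)ᵀ.
Then v_1 = N · v_2 = (11, 0, -5, 0)ᵀ.

Sanity check: (A − (-5)·I) v_1 = (0, 0, 0, 0)ᵀ = 0. ✓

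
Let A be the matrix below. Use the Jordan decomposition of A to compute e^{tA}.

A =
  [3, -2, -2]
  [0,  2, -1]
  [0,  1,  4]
e^{tA} =
  [exp(3*t), -2*t*exp(3*t), -2*t*exp(3*t)]
  [0, -t*exp(3*t) + exp(3*t), -t*exp(3*t)]
  [0, t*exp(3*t), t*exp(3*t) + exp(3*t)]

Strategy: write A = P · J · P⁻¹ where J is a Jordan canonical form, so e^{tA} = P · e^{tJ} · P⁻¹, and e^{tJ} can be computed block-by-block.

A has Jordan form
J =
  [3, 1, 0]
  [0, 3, 0]
  [0, 0, 3]
(up to reordering of blocks).

Per-block formulas:
  For a 1×1 block at λ = 3: exp(t · [3]) = [e^(3t)].
  For a 2×2 Jordan block J_2(3): exp(t · J_2(3)) = e^(3t)·(I + t·N), where N is the 2×2 nilpotent shift.

After assembling e^{tJ} and conjugating by P, we get:

e^{tA} =
  [exp(3*t), -2*t*exp(3*t), -2*t*exp(3*t)]
  [0, -t*exp(3*t) + exp(3*t), -t*exp(3*t)]
  [0, t*exp(3*t), t*exp(3*t) + exp(3*t)]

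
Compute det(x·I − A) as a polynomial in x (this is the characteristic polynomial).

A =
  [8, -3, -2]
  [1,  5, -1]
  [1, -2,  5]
x^3 - 18*x^2 + 108*x - 216

Expanding det(x·I − A) (e.g. by cofactor expansion or by noting that A is similar to its Jordan form J, which has the same characteristic polynomial as A) gives
  χ_A(x) = x^3 - 18*x^2 + 108*x - 216
which factors as (x - 6)^3. The eigenvalues (with algebraic multiplicities) are λ = 6 with multiplicity 3.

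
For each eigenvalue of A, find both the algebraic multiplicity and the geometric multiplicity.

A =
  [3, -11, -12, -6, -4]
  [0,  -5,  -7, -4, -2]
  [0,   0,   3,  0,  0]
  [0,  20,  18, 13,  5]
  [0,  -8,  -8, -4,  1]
λ = 3: alg = 5, geom = 2

Step 1 — factor the characteristic polynomial to read off the algebraic multiplicities:
  χ_A(x) = (x - 3)^5

Step 2 — compute geometric multiplicities via the rank-nullity identity g(λ) = n − rank(A − λI):
  rank(A − (3)·I) = 3, so dim ker(A − (3)·I) = n − 3 = 2

Summary:
  λ = 3: algebraic multiplicity = 5, geometric multiplicity = 2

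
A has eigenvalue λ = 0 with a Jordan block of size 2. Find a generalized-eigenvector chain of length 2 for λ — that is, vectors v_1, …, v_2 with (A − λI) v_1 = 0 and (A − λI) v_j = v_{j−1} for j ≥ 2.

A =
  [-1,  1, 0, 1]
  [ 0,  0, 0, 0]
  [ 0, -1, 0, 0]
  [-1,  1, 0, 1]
A Jordan chain for λ = 0 of length 2:
v_1 = (-1, 0, 0, -1)ᵀ
v_2 = (1, 0, 0, 0)ᵀ

Let N = A − (0)·I. We want v_2 with N^2 v_2 = 0 but N^1 v_2 ≠ 0; then v_{j-1} := N · v_j for j = 2, …, 2.

Pick v_2 = (1, 0, 0, 0)ᵀ.
Then v_1 = N · v_2 = (-1, 0, 0, -1)ᵀ.

Sanity check: (A − (0)·I) v_1 = (0, 0, 0, 0)ᵀ = 0. ✓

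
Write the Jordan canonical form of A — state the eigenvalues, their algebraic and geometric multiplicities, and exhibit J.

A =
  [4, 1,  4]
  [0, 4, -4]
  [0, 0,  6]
J_2(4) ⊕ J_1(6)

The characteristic polynomial is
  det(x·I − A) = x^3 - 14*x^2 + 64*x - 96 = (x - 6)*(x - 4)^2

Eigenvalues and multiplicities (the geometric multiplicity of λ is n − rank(A − λI), which equals the number of Jordan blocks for λ):
  λ = 4: algebraic multiplicity = 2, geometric multiplicity = 1
  λ = 6: algebraic multiplicity = 1, geometric multiplicity = 1

Determining the block sizes for each eigenvalue:
  λ = 4: one block (gm = 1), so the single block has size am = 2 → block sizes [2]
  λ = 6: one block (gm = 1), so the single block has size am = 1 → block sizes [1]

Assembling the blocks gives a Jordan form
J =
  [4, 1, 0]
  [0, 4, 0]
  [0, 0, 6]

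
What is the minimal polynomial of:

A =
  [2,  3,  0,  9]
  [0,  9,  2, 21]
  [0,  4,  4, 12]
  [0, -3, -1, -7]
x^3 - 6*x^2 + 12*x - 8

The characteristic polynomial is χ_A(x) = (x - 2)^4, so the eigenvalues are known. The minimal polynomial is
  m_A(x) = Π_λ (x − λ)^{k_λ}
where k_λ is the size of the *largest* Jordan block for λ (equivalently, the smallest k with (A − λI)^k v = 0 for every generalised eigenvector v of λ).

  λ = 2: largest Jordan block has size 3, contributing (x − 2)^3

So m_A(x) = (x - 2)^3 = x^3 - 6*x^2 + 12*x - 8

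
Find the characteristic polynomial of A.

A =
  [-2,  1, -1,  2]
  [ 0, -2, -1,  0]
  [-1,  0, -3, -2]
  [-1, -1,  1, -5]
x^4 + 12*x^3 + 54*x^2 + 108*x + 81

Expanding det(x·I − A) (e.g. by cofactor expansion or by noting that A is similar to its Jordan form J, which has the same characteristic polynomial as A) gives
  χ_A(x) = x^4 + 12*x^3 + 54*x^2 + 108*x + 81
which factors as (x + 3)^4. The eigenvalues (with algebraic multiplicities) are λ = -3 with multiplicity 4.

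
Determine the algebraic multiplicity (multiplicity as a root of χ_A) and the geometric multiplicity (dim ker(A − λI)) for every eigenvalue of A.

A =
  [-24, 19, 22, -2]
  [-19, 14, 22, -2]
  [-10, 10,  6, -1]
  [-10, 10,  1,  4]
λ = -5: alg = 2, geom = 1; λ = 5: alg = 2, geom = 1

Step 1 — factor the characteristic polynomial to read off the algebraic multiplicities:
  χ_A(x) = (x - 5)^2*(x + 5)^2

Step 2 — compute geometric multiplicities via the rank-nullity identity g(λ) = n − rank(A − λI):
  rank(A − (-5)·I) = 3, so dim ker(A − (-5)·I) = n − 3 = 1
  rank(A − (5)·I) = 3, so dim ker(A − (5)·I) = n − 3 = 1

Summary:
  λ = -5: algebraic multiplicity = 2, geometric multiplicity = 1
  λ = 5: algebraic multiplicity = 2, geometric multiplicity = 1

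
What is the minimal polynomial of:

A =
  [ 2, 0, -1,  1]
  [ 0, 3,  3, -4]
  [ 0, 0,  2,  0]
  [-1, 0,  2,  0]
x^4 - 7*x^3 + 17*x^2 - 17*x + 6

The characteristic polynomial is χ_A(x) = (x - 3)*(x - 2)*(x - 1)^2, so the eigenvalues are known. The minimal polynomial is
  m_A(x) = Π_λ (x − λ)^{k_λ}
where k_λ is the size of the *largest* Jordan block for λ (equivalently, the smallest k with (A − λI)^k v = 0 for every generalised eigenvector v of λ).

  λ = 1: largest Jordan block has size 2, contributing (x − 1)^2
  λ = 2: largest Jordan block has size 1, contributing (x − 2)
  λ = 3: largest Jordan block has size 1, contributing (x − 3)

So m_A(x) = (x - 3)*(x - 2)*(x - 1)^2 = x^4 - 7*x^3 + 17*x^2 - 17*x + 6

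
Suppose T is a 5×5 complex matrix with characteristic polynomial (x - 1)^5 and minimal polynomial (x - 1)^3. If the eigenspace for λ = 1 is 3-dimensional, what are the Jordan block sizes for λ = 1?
Block sizes for λ = 1: [3, 1, 1]

Step 1 — from the characteristic polynomial, algebraic multiplicity of λ = 1 is 5. From dim ker(T − (1)·I) = 3, there are exactly 3 Jordan blocks for λ = 1.
Step 2 — from the minimal polynomial, the factor (x − 1)^3 tells us the largest block for λ = 1 has size 3.
Step 3 — with total size 5, 3 blocks, and largest block 3, the block sizes (in nonincreasing order) are [3, 1, 1].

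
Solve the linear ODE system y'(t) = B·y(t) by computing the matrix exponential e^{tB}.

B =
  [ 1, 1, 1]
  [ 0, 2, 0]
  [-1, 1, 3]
e^{tB} =
  [-t*exp(2*t) + exp(2*t), t*exp(2*t), t*exp(2*t)]
  [0, exp(2*t), 0]
  [-t*exp(2*t), t*exp(2*t), t*exp(2*t) + exp(2*t)]

Strategy: write B = P · J · P⁻¹ where J is a Jordan canonical form, so e^{tB} = P · e^{tJ} · P⁻¹, and e^{tJ} can be computed block-by-block.

B has Jordan form
J =
  [2, 1, 0]
  [0, 2, 0]
  [0, 0, 2]
(up to reordering of blocks).

Per-block formulas:
  For a 2×2 Jordan block J_2(2): exp(t · J_2(2)) = e^(2t)·(I + t·N), where N is the 2×2 nilpotent shift.
  For a 1×1 block at λ = 2: exp(t · [2]) = [e^(2t)].

After assembling e^{tJ} and conjugating by P, we get:

e^{tB} =
  [-t*exp(2*t) + exp(2*t), t*exp(2*t), t*exp(2*t)]
  [0, exp(2*t), 0]
  [-t*exp(2*t), t*exp(2*t), t*exp(2*t) + exp(2*t)]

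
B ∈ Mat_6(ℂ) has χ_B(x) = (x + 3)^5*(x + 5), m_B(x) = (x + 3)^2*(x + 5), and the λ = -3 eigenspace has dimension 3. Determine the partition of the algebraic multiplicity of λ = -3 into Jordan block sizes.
Block sizes for λ = -3: [2, 2, 1]

Step 1 — from the characteristic polynomial, algebraic multiplicity of λ = -3 is 5. From dim ker(B − (-3)·I) = 3, there are exactly 3 Jordan blocks for λ = -3.
Step 2 — from the minimal polynomial, the factor (x + 3)^2 tells us the largest block for λ = -3 has size 2.
Step 3 — with total size 5, 3 blocks, and largest block 2, the block sizes (in nonincreasing order) are [2, 2, 1].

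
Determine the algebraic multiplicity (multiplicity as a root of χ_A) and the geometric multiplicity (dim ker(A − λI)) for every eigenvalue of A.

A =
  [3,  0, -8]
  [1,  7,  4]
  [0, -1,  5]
λ = 5: alg = 3, geom = 1

Step 1 — factor the characteristic polynomial to read off the algebraic multiplicities:
  χ_A(x) = (x - 5)^3

Step 2 — compute geometric multiplicities via the rank-nullity identity g(λ) = n − rank(A − λI):
  rank(A − (5)·I) = 2, so dim ker(A − (5)·I) = n − 2 = 1

Summary:
  λ = 5: algebraic multiplicity = 3, geometric multiplicity = 1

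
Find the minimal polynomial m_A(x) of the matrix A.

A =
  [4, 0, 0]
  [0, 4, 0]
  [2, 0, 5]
x^2 - 9*x + 20

The characteristic polynomial is χ_A(x) = (x - 5)*(x - 4)^2, so the eigenvalues are known. The minimal polynomial is
  m_A(x) = Π_λ (x − λ)^{k_λ}
where k_λ is the size of the *largest* Jordan block for λ (equivalently, the smallest k with (A − λI)^k v = 0 for every generalised eigenvector v of λ).

  λ = 4: largest Jordan block has size 1, contributing (x − 4)
  λ = 5: largest Jordan block has size 1, contributing (x − 5)

So m_A(x) = (x - 5)*(x - 4) = x^2 - 9*x + 20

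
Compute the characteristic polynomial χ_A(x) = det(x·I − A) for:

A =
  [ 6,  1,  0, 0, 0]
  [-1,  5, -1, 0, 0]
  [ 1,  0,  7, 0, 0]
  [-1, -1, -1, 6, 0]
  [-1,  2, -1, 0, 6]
x^5 - 30*x^4 + 360*x^3 - 2160*x^2 + 6480*x - 7776

Expanding det(x·I − A) (e.g. by cofactor expansion or by noting that A is similar to its Jordan form J, which has the same characteristic polynomial as A) gives
  χ_A(x) = x^5 - 30*x^4 + 360*x^3 - 2160*x^2 + 6480*x - 7776
which factors as (x - 6)^5. The eigenvalues (with algebraic multiplicities) are λ = 6 with multiplicity 5.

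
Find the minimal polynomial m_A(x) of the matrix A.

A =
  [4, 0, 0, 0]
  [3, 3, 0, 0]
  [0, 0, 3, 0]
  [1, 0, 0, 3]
x^2 - 7*x + 12

The characteristic polynomial is χ_A(x) = (x - 4)*(x - 3)^3, so the eigenvalues are known. The minimal polynomial is
  m_A(x) = Π_λ (x − λ)^{k_λ}
where k_λ is the size of the *largest* Jordan block for λ (equivalently, the smallest k with (A − λI)^k v = 0 for every generalised eigenvector v of λ).

  λ = 3: largest Jordan block has size 1, contributing (x − 3)
  λ = 4: largest Jordan block has size 1, contributing (x − 4)

So m_A(x) = (x - 4)*(x - 3) = x^2 - 7*x + 12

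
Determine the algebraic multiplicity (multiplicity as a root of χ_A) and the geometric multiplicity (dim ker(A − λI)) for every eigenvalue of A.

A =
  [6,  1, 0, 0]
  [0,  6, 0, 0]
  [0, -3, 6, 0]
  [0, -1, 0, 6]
λ = 6: alg = 4, geom = 3

Step 1 — factor the characteristic polynomial to read off the algebraic multiplicities:
  χ_A(x) = (x - 6)^4

Step 2 — compute geometric multiplicities via the rank-nullity identity g(λ) = n − rank(A − λI):
  rank(A − (6)·I) = 1, so dim ker(A − (6)·I) = n − 1 = 3

Summary:
  λ = 6: algebraic multiplicity = 4, geometric multiplicity = 3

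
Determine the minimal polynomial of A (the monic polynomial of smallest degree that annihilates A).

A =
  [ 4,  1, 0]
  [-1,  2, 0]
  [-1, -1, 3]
x^2 - 6*x + 9

The characteristic polynomial is χ_A(x) = (x - 3)^3, so the eigenvalues are known. The minimal polynomial is
  m_A(x) = Π_λ (x − λ)^{k_λ}
where k_λ is the size of the *largest* Jordan block for λ (equivalently, the smallest k with (A − λI)^k v = 0 for every generalised eigenvector v of λ).

  λ = 3: largest Jordan block has size 2, contributing (x − 3)^2

So m_A(x) = (x - 3)^2 = x^2 - 6*x + 9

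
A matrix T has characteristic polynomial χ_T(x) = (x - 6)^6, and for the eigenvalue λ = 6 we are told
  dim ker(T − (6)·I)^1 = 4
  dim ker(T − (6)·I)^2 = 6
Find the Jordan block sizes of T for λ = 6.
Block sizes for λ = 6: [2, 2, 1, 1]

From the dimensions of kernels of powers, the number of Jordan blocks of size at least j is d_j − d_{j−1} where d_j = dim ker(N^j) (with d_0 = 0). Computing the differences gives [4, 2].
The number of blocks of size exactly k is (#blocks of size ≥ k) − (#blocks of size ≥ k + 1), so the partition is: 2 block(s) of size 1, 2 block(s) of size 2.
In nonincreasing order the block sizes are [2, 2, 1, 1].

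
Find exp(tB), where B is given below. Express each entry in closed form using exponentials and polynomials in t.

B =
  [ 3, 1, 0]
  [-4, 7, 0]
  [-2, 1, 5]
e^{tB} =
  [-2*t*exp(5*t) + exp(5*t), t*exp(5*t), 0]
  [-4*t*exp(5*t), 2*t*exp(5*t) + exp(5*t), 0]
  [-2*t*exp(5*t), t*exp(5*t), exp(5*t)]

Strategy: write B = P · J · P⁻¹ where J is a Jordan canonical form, so e^{tB} = P · e^{tJ} · P⁻¹, and e^{tJ} can be computed block-by-block.

B has Jordan form
J =
  [5, 1, 0]
  [0, 5, 0]
  [0, 0, 5]
(up to reordering of blocks).

Per-block formulas:
  For a 1×1 block at λ = 5: exp(t · [5]) = [e^(5t)].
  For a 2×2 Jordan block J_2(5): exp(t · J_2(5)) = e^(5t)·(I + t·N), where N is the 2×2 nilpotent shift.

After assembling e^{tJ} and conjugating by P, we get:

e^{tB} =
  [-2*t*exp(5*t) + exp(5*t), t*exp(5*t), 0]
  [-4*t*exp(5*t), 2*t*exp(5*t) + exp(5*t), 0]
  [-2*t*exp(5*t), t*exp(5*t), exp(5*t)]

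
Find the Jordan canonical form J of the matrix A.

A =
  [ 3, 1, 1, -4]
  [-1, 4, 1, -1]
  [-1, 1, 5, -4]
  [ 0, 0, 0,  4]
J_3(4) ⊕ J_1(4)

The characteristic polynomial is
  det(x·I − A) = x^4 - 16*x^3 + 96*x^2 - 256*x + 256 = (x - 4)^4

Eigenvalues and multiplicities (the geometric multiplicity of λ is n − rank(A − λI), which equals the number of Jordan blocks for λ):
  λ = 4: algebraic multiplicity = 4, geometric multiplicity = 2

Determining the block sizes for each eigenvalue:
  λ = 4: with am = 4 and gm = 2, the partition is not yet determined (e.g. several partitions of 4 into 2 parts exist). Let N = A − (4)·I. Computing rank(N^1) = 2, rank(N^2) = 1, rank(N^3) = 0; the number of blocks of size ≥ j is rank(N^{j−1}) − rank(N^j), giving [2, 1, 1]. So we have 1 block(s) of size 3, 1 block(s) of size 1 → block sizes [3, 1]

Assembling the blocks gives a Jordan form
J =
  [4, 1, 0, 0]
  [0, 4, 1, 0]
  [0, 0, 4, 0]
  [0, 0, 0, 4]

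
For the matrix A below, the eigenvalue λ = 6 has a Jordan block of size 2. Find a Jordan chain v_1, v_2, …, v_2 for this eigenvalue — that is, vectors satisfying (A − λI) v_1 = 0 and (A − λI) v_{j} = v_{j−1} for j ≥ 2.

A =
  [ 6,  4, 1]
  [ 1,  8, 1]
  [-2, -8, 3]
A Jordan chain for λ = 6 of length 2:
v_1 = (4, 2, -8)ᵀ
v_2 = (0, 1, 0)ᵀ

Let N = A − (6)·I. We want v_2 with N^2 v_2 = 0 but N^1 v_2 ≠ 0; then v_{j-1} := N · v_j for j = 2, …, 2.

Pick v_2 = (0, 1, 0)ᵀ.
Then v_1 = N · v_2 = (4, 2, -8)ᵀ.

Sanity check: (A − (6)·I) v_1 = (0, 0, 0)ᵀ = 0. ✓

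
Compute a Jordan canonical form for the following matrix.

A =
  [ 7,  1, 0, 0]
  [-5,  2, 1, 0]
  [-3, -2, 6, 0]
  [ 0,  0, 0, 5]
J_3(5) ⊕ J_1(5)

The characteristic polynomial is
  det(x·I − A) = x^4 - 20*x^3 + 150*x^2 - 500*x + 625 = (x - 5)^4

Eigenvalues and multiplicities (the geometric multiplicity of λ is n − rank(A − λI), which equals the number of Jordan blocks for λ):
  λ = 5: algebraic multiplicity = 4, geometric multiplicity = 2

Determining the block sizes for each eigenvalue:
  λ = 5: with am = 4 and gm = 2, the partition is not yet determined (e.g. several partitions of 4 into 2 parts exist). Let N = A − (5)·I. Computing rank(N^1) = 2, rank(N^2) = 1, rank(N^3) = 0; the number of blocks of size ≥ j is rank(N^{j−1}) − rank(N^j), giving [2, 1, 1]. So we have 1 block(s) of size 3, 1 block(s) of size 1 → block sizes [3, 1]

Assembling the blocks gives a Jordan form
J =
  [5, 1, 0, 0]
  [0, 5, 1, 0]
  [0, 0, 5, 0]
  [0, 0, 0, 5]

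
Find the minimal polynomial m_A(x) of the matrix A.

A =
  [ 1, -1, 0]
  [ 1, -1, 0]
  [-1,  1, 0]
x^2

The characteristic polynomial is χ_A(x) = x^3, so the eigenvalues are known. The minimal polynomial is
  m_A(x) = Π_λ (x − λ)^{k_λ}
where k_λ is the size of the *largest* Jordan block for λ (equivalently, the smallest k with (A − λI)^k v = 0 for every generalised eigenvector v of λ).

  λ = 0: largest Jordan block has size 2, contributing (x − 0)^2

So m_A(x) = x^2 = x^2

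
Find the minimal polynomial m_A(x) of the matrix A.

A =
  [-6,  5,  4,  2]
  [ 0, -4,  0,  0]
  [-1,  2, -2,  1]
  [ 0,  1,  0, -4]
x^2 + 8*x + 16

The characteristic polynomial is χ_A(x) = (x + 4)^4, so the eigenvalues are known. The minimal polynomial is
  m_A(x) = Π_λ (x − λ)^{k_λ}
where k_λ is the size of the *largest* Jordan block for λ (equivalently, the smallest k with (A − λI)^k v = 0 for every generalised eigenvector v of λ).

  λ = -4: largest Jordan block has size 2, contributing (x + 4)^2

So m_A(x) = (x + 4)^2 = x^2 + 8*x + 16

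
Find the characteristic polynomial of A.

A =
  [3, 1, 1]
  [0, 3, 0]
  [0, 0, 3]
x^3 - 9*x^2 + 27*x - 27

Expanding det(x·I − A) (e.g. by cofactor expansion or by noting that A is similar to its Jordan form J, which has the same characteristic polynomial as A) gives
  χ_A(x) = x^3 - 9*x^2 + 27*x - 27
which factors as (x - 3)^3. The eigenvalues (with algebraic multiplicities) are λ = 3 with multiplicity 3.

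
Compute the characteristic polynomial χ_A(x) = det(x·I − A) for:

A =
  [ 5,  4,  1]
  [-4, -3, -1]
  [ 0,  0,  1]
x^3 - 3*x^2 + 3*x - 1

Expanding det(x·I − A) (e.g. by cofactor expansion or by noting that A is similar to its Jordan form J, which has the same characteristic polynomial as A) gives
  χ_A(x) = x^3 - 3*x^2 + 3*x - 1
which factors as (x - 1)^3. The eigenvalues (with algebraic multiplicities) are λ = 1 with multiplicity 3.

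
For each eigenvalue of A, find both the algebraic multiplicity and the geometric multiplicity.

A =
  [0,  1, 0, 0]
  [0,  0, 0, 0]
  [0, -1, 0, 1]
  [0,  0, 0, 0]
λ = 0: alg = 4, geom = 2

Step 1 — factor the characteristic polynomial to read off the algebraic multiplicities:
  χ_A(x) = x^4

Step 2 — compute geometric multiplicities via the rank-nullity identity g(λ) = n − rank(A − λI):
  rank(A − (0)·I) = 2, so dim ker(A − (0)·I) = n − 2 = 2

Summary:
  λ = 0: algebraic multiplicity = 4, geometric multiplicity = 2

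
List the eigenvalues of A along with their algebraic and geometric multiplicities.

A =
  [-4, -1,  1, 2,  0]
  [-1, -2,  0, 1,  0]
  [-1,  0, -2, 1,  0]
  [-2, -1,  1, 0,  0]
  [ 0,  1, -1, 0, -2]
λ = -2: alg = 5, geom = 3

Step 1 — factor the characteristic polynomial to read off the algebraic multiplicities:
  χ_A(x) = (x + 2)^5

Step 2 — compute geometric multiplicities via the rank-nullity identity g(λ) = n − rank(A − λI):
  rank(A − (-2)·I) = 2, so dim ker(A − (-2)·I) = n − 2 = 3

Summary:
  λ = -2: algebraic multiplicity = 5, geometric multiplicity = 3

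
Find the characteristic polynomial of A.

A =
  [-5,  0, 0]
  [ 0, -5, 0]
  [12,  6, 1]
x^3 + 9*x^2 + 15*x - 25

Expanding det(x·I − A) (e.g. by cofactor expansion or by noting that A is similar to its Jordan form J, which has the same characteristic polynomial as A) gives
  χ_A(x) = x^3 + 9*x^2 + 15*x - 25
which factors as (x - 1)*(x + 5)^2. The eigenvalues (with algebraic multiplicities) are λ = -5 with multiplicity 2, λ = 1 with multiplicity 1.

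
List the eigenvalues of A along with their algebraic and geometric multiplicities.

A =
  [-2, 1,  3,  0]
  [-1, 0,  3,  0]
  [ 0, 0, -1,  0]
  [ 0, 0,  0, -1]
λ = -1: alg = 4, geom = 3

Step 1 — factor the characteristic polynomial to read off the algebraic multiplicities:
  χ_A(x) = (x + 1)^4

Step 2 — compute geometric multiplicities via the rank-nullity identity g(λ) = n − rank(A − λI):
  rank(A − (-1)·I) = 1, so dim ker(A − (-1)·I) = n − 1 = 3

Summary:
  λ = -1: algebraic multiplicity = 4, geometric multiplicity = 3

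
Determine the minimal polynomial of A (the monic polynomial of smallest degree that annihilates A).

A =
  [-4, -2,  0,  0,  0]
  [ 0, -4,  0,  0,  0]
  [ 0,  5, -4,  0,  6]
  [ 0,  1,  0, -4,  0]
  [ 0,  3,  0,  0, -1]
x^3 + 9*x^2 + 24*x + 16

The characteristic polynomial is χ_A(x) = (x + 1)*(x + 4)^4, so the eigenvalues are known. The minimal polynomial is
  m_A(x) = Π_λ (x − λ)^{k_λ}
where k_λ is the size of the *largest* Jordan block for λ (equivalently, the smallest k with (A − λI)^k v = 0 for every generalised eigenvector v of λ).

  λ = -4: largest Jordan block has size 2, contributing (x + 4)^2
  λ = -1: largest Jordan block has size 1, contributing (x + 1)

So m_A(x) = (x + 1)*(x + 4)^2 = x^3 + 9*x^2 + 24*x + 16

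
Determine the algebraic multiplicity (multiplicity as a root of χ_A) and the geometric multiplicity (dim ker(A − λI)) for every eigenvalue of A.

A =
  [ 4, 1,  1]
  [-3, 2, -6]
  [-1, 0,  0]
λ = 2: alg = 3, geom = 1

Step 1 — factor the characteristic polynomial to read off the algebraic multiplicities:
  χ_A(x) = (x - 2)^3

Step 2 — compute geometric multiplicities via the rank-nullity identity g(λ) = n − rank(A − λI):
  rank(A − (2)·I) = 2, so dim ker(A − (2)·I) = n − 2 = 1

Summary:
  λ = 2: algebraic multiplicity = 3, geometric multiplicity = 1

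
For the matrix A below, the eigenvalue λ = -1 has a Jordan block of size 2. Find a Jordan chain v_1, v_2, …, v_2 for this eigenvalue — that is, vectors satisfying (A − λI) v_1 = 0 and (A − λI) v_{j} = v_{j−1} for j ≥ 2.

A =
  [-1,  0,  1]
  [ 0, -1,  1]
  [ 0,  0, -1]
A Jordan chain for λ = -1 of length 2:
v_1 = (1, 1, 0)ᵀ
v_2 = (0, 0, 1)ᵀ

Let N = A − (-1)·I. We want v_2 with N^2 v_2 = 0 but N^1 v_2 ≠ 0; then v_{j-1} := N · v_j for j = 2, …, 2.

Pick v_2 = (0, 0, 1)ᵀ.
Then v_1 = N · v_2 = (1, 1, 0)ᵀ.

Sanity check: (A − (-1)·I) v_1 = (0, 0, 0)ᵀ = 0. ✓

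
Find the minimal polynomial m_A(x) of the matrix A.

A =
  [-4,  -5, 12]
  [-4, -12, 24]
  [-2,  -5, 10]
x^2 + 4*x + 4

The characteristic polynomial is χ_A(x) = (x + 2)^3, so the eigenvalues are known. The minimal polynomial is
  m_A(x) = Π_λ (x − λ)^{k_λ}
where k_λ is the size of the *largest* Jordan block for λ (equivalently, the smallest k with (A − λI)^k v = 0 for every generalised eigenvector v of λ).

  λ = -2: largest Jordan block has size 2, contributing (x + 2)^2

So m_A(x) = (x + 2)^2 = x^2 + 4*x + 4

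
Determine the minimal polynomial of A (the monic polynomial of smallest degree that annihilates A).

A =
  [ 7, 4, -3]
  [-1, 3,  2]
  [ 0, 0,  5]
x^3 - 15*x^2 + 75*x - 125

The characteristic polynomial is χ_A(x) = (x - 5)^3, so the eigenvalues are known. The minimal polynomial is
  m_A(x) = Π_λ (x − λ)^{k_λ}
where k_λ is the size of the *largest* Jordan block for λ (equivalently, the smallest k with (A − λI)^k v = 0 for every generalised eigenvector v of λ).

  λ = 5: largest Jordan block has size 3, contributing (x − 5)^3

So m_A(x) = (x - 5)^3 = x^3 - 15*x^2 + 75*x - 125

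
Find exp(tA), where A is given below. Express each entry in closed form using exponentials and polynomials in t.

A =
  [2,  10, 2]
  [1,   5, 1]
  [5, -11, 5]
e^{tA} =
  [2*t*exp(6*t) + 1, -2*t*exp(6*t) + 2*exp(6*t) - 2, 2*t*exp(6*t)]
  [t*exp(6*t), -t*exp(6*t) + exp(6*t), t*exp(6*t)]
  [-t*exp(6*t) + exp(6*t) - 1, t*exp(6*t) - 2*exp(6*t) + 2, -t*exp(6*t) + exp(6*t)]

Strategy: write A = P · J · P⁻¹ where J is a Jordan canonical form, so e^{tA} = P · e^{tJ} · P⁻¹, and e^{tJ} can be computed block-by-block.

A has Jordan form
J =
  [0, 0, 0]
  [0, 6, 1]
  [0, 0, 6]
(up to reordering of blocks).

Per-block formulas:
  For a 2×2 Jordan block J_2(6): exp(t · J_2(6)) = e^(6t)·(I + t·N), where N is the 2×2 nilpotent shift.
  For a 1×1 block at λ = 0: exp(t · [0]) = [e^(0t)].

After assembling e^{tJ} and conjugating by P, we get:

e^{tA} =
  [2*t*exp(6*t) + 1, -2*t*exp(6*t) + 2*exp(6*t) - 2, 2*t*exp(6*t)]
  [t*exp(6*t), -t*exp(6*t) + exp(6*t), t*exp(6*t)]
  [-t*exp(6*t) + exp(6*t) - 1, t*exp(6*t) - 2*exp(6*t) + 2, -t*exp(6*t) + exp(6*t)]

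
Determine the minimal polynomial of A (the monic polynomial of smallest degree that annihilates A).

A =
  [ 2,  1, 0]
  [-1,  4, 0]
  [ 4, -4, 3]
x^2 - 6*x + 9

The characteristic polynomial is χ_A(x) = (x - 3)^3, so the eigenvalues are known. The minimal polynomial is
  m_A(x) = Π_λ (x − λ)^{k_λ}
where k_λ is the size of the *largest* Jordan block for λ (equivalently, the smallest k with (A − λI)^k v = 0 for every generalised eigenvector v of λ).

  λ = 3: largest Jordan block has size 2, contributing (x − 3)^2

So m_A(x) = (x - 3)^2 = x^2 - 6*x + 9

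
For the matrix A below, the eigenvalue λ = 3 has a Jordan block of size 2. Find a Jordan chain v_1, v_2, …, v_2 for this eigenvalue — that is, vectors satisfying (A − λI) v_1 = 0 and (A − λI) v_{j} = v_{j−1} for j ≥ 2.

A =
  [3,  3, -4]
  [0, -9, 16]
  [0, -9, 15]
A Jordan chain for λ = 3 of length 2:
v_1 = (3, -12, -9)ᵀ
v_2 = (0, 1, 0)ᵀ

Let N = A − (3)·I. We want v_2 with N^2 v_2 = 0 but N^1 v_2 ≠ 0; then v_{j-1} := N · v_j for j = 2, …, 2.

Pick v_2 = (0, 1, 0)ᵀ.
Then v_1 = N · v_2 = (3, -12, -9)ᵀ.

Sanity check: (A − (3)·I) v_1 = (0, 0, 0)ᵀ = 0. ✓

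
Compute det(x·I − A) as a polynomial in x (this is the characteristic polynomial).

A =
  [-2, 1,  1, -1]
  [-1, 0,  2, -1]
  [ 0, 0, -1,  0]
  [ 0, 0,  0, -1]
x^4 + 4*x^3 + 6*x^2 + 4*x + 1

Expanding det(x·I − A) (e.g. by cofactor expansion or by noting that A is similar to its Jordan form J, which has the same characteristic polynomial as A) gives
  χ_A(x) = x^4 + 4*x^3 + 6*x^2 + 4*x + 1
which factors as (x + 1)^4. The eigenvalues (with algebraic multiplicities) are λ = -1 with multiplicity 4.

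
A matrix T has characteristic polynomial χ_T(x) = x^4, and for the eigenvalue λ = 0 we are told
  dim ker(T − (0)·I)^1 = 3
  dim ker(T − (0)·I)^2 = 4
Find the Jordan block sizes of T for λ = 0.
Block sizes for λ = 0: [2, 1, 1]

From the dimensions of kernels of powers, the number of Jordan blocks of size at least j is d_j − d_{j−1} where d_j = dim ker(N^j) (with d_0 = 0). Computing the differences gives [3, 1].
The number of blocks of size exactly k is (#blocks of size ≥ k) − (#blocks of size ≥ k + 1), so the partition is: 2 block(s) of size 1, 1 block(s) of size 2.
In nonincreasing order the block sizes are [2, 1, 1].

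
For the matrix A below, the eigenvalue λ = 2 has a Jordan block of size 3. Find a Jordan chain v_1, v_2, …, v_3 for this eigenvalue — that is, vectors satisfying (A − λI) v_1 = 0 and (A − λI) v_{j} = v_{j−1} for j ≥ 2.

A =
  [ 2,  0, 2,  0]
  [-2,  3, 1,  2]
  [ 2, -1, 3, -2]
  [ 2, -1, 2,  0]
A Jordan chain for λ = 2 of length 3:
v_1 = (4, 4, 0, 2)ᵀ
v_2 = (0, -2, 2, 2)ᵀ
v_3 = (1, 0, 0, 0)ᵀ

Let N = A − (2)·I. We want v_3 with N^3 v_3 = 0 but N^2 v_3 ≠ 0; then v_{j-1} := N · v_j for j = 3, …, 2.

Pick v_3 = (1, 0, 0, 0)ᵀ.
Then v_2 = N · v_3 = (0, -2, 2, 2)ᵀ.
Then v_1 = N · v_2 = (4, 4, 0, 2)ᵀ.

Sanity check: (A − (2)·I) v_1 = (0, 0, 0, 0)ᵀ = 0. ✓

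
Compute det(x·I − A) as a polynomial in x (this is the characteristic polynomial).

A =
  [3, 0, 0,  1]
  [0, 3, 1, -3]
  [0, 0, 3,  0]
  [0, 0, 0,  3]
x^4 - 12*x^3 + 54*x^2 - 108*x + 81

Expanding det(x·I − A) (e.g. by cofactor expansion or by noting that A is similar to its Jordan form J, which has the same characteristic polynomial as A) gives
  χ_A(x) = x^4 - 12*x^3 + 54*x^2 - 108*x + 81
which factors as (x - 3)^4. The eigenvalues (with algebraic multiplicities) are λ = 3 with multiplicity 4.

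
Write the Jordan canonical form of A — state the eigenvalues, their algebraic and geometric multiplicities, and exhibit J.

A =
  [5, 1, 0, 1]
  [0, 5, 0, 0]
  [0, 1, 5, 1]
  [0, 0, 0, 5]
J_2(5) ⊕ J_1(5) ⊕ J_1(5)

The characteristic polynomial is
  det(x·I − A) = x^4 - 20*x^3 + 150*x^2 - 500*x + 625 = (x - 5)^4

Eigenvalues and multiplicities (the geometric multiplicity of λ is n − rank(A − λI), which equals the number of Jordan blocks for λ):
  λ = 5: algebraic multiplicity = 4, geometric multiplicity = 3

Determining the block sizes for each eigenvalue:
  λ = 5: 3 blocks summing to 4 forces exactly one block of size 2 and the rest size 1 → block sizes [2, 1, 1]

Assembling the blocks gives a Jordan form
J =
  [5, 1, 0, 0]
  [0, 5, 0, 0]
  [0, 0, 5, 0]
  [0, 0, 0, 5]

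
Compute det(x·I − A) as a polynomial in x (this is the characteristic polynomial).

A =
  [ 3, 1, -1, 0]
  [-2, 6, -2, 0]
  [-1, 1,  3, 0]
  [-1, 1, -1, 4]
x^4 - 16*x^3 + 96*x^2 - 256*x + 256

Expanding det(x·I − A) (e.g. by cofactor expansion or by noting that A is similar to its Jordan form J, which has the same characteristic polynomial as A) gives
  χ_A(x) = x^4 - 16*x^3 + 96*x^2 - 256*x + 256
which factors as (x - 4)^4. The eigenvalues (with algebraic multiplicities) are λ = 4 with multiplicity 4.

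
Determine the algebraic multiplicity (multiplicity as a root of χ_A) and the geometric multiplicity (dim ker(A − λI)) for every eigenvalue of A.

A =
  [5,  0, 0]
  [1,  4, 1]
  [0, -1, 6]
λ = 5: alg = 3, geom = 1

Step 1 — factor the characteristic polynomial to read off the algebraic multiplicities:
  χ_A(x) = (x - 5)^3

Step 2 — compute geometric multiplicities via the rank-nullity identity g(λ) = n − rank(A − λI):
  rank(A − (5)·I) = 2, so dim ker(A − (5)·I) = n − 2 = 1

Summary:
  λ = 5: algebraic multiplicity = 3, geometric multiplicity = 1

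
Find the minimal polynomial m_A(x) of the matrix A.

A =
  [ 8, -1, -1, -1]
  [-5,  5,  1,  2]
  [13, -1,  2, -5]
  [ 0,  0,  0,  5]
x^3 - 15*x^2 + 75*x - 125

The characteristic polynomial is χ_A(x) = (x - 5)^4, so the eigenvalues are known. The minimal polynomial is
  m_A(x) = Π_λ (x − λ)^{k_λ}
where k_λ is the size of the *largest* Jordan block for λ (equivalently, the smallest k with (A − λI)^k v = 0 for every generalised eigenvector v of λ).

  λ = 5: largest Jordan block has size 3, contributing (x − 5)^3

So m_A(x) = (x - 5)^3 = x^3 - 15*x^2 + 75*x - 125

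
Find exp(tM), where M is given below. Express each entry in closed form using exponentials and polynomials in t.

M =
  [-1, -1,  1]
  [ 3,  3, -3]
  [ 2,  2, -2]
e^{tM} =
  [1 - t, -t, t]
  [3*t, 3*t + 1, -3*t]
  [2*t, 2*t, 1 - 2*t]

Strategy: write M = P · J · P⁻¹ where J is a Jordan canonical form, so e^{tM} = P · e^{tJ} · P⁻¹, and e^{tJ} can be computed block-by-block.

M has Jordan form
J =
  [0, 1, 0]
  [0, 0, 0]
  [0, 0, 0]
(up to reordering of blocks).

Per-block formulas:
  For a 2×2 Jordan block J_2(0): exp(t · J_2(0)) = e^(0t)·(I + t·N), where N is the 2×2 nilpotent shift.
  For a 1×1 block at λ = 0: exp(t · [0]) = [e^(0t)].

After assembling e^{tJ} and conjugating by P, we get:

e^{tM} =
  [1 - t, -t, t]
  [3*t, 3*t + 1, -3*t]
  [2*t, 2*t, 1 - 2*t]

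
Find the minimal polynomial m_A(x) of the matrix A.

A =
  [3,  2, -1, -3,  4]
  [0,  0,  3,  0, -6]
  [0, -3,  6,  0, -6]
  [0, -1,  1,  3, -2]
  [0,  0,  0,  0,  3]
x^2 - 6*x + 9

The characteristic polynomial is χ_A(x) = (x - 3)^5, so the eigenvalues are known. The minimal polynomial is
  m_A(x) = Π_λ (x − λ)^{k_λ}
where k_λ is the size of the *largest* Jordan block for λ (equivalently, the smallest k with (A − λI)^k v = 0 for every generalised eigenvector v of λ).

  λ = 3: largest Jordan block has size 2, contributing (x − 3)^2

So m_A(x) = (x - 3)^2 = x^2 - 6*x + 9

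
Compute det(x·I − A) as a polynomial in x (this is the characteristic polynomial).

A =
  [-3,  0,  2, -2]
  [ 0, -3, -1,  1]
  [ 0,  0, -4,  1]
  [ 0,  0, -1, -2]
x^4 + 12*x^3 + 54*x^2 + 108*x + 81

Expanding det(x·I − A) (e.g. by cofactor expansion or by noting that A is similar to its Jordan form J, which has the same characteristic polynomial as A) gives
  χ_A(x) = x^4 + 12*x^3 + 54*x^2 + 108*x + 81
which factors as (x + 3)^4. The eigenvalues (with algebraic multiplicities) are λ = -3 with multiplicity 4.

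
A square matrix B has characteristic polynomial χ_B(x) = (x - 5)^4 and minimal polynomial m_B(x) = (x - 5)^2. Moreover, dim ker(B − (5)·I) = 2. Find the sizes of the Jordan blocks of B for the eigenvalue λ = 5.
Block sizes for λ = 5: [2, 2]

Step 1 — from the characteristic polynomial, algebraic multiplicity of λ = 5 is 4. From dim ker(B − (5)·I) = 2, there are exactly 2 Jordan blocks for λ = 5.
Step 2 — from the minimal polynomial, the factor (x − 5)^2 tells us the largest block for λ = 5 has size 2.
Step 3 — with total size 4, 2 blocks, and largest block 2, the block sizes (in nonincreasing order) are [2, 2].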